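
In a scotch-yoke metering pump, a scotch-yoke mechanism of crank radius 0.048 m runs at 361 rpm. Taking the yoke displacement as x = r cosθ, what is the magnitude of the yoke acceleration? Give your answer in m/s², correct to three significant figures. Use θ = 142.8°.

ω = 37.8 rad/s (from 361 rpm).
x = r cosθ ⇒ ẍ = −rω² cosθ (ω constant).
|a| = rω²|cosθ| = 0.048·(37.8)²·|cos 142.8°| = 54.641 m/s².

54.6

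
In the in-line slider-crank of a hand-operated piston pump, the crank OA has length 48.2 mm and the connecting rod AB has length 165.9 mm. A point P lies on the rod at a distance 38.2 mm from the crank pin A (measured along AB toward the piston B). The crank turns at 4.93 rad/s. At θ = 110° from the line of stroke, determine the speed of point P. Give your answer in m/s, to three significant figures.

ω = 4.93 rad/s.  Crank-pin speed |V_A| = rω = 0.23763 m/s, perpendicular to OA.
Rod angle: sinφ = −(r/L) sinθ ⇒ φ = -15.844°; ω_rod = −rω cosθ/√(L²−r²sin²θ) = +0.50924 rad/s.
V_P = V_A + ω_rod × AP, with AP = 0.0382 m along the rod.
Components: V_Px = −rω sinθ − a·ω_rod·sinφ = -0.21798 m/s;  V_Py = rω cosθ + a·ω_rod·cosφ = -0.062559 m/s.
|V_P| = √(V_Px² + V_Py²) = 0.22678 m/s.

0.227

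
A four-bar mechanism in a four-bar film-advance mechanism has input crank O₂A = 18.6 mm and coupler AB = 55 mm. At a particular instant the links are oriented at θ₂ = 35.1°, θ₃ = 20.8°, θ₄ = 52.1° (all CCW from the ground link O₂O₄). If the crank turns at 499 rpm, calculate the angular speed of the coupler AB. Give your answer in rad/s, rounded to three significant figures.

ω₂ = 52.26 rad/s (from 499 rpm).
Differentiating the loop-closure r₂e^{iθ₂}+r₃e^{iθ₃}=r₁+r₄e^{iθ₄} gives r₂ω₂e^{iθ₂}+r₃ω₃e^{iθ₃}=r₄ω₄e^{iθ₄}.
Eliminating the other unknown: ω₃ = r₂ω₂ sin(θ₄−θ₂) / [r₃ sin(θ₃−θ₄)].
Numerator sine = +0.29237; denominator sine = -0.51952.
Result = 0.0186·52.26·(+0.29237) / (0.055·(-0.51952)) = -9.9452 rad/s; magnitude 9.9452 rad/s.

9.95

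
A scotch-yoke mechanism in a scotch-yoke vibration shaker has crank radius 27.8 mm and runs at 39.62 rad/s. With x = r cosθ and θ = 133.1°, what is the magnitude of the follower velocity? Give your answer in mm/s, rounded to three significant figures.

804

ω = 39.62 rad/s
x = r cosθ ⇒ ẋ = −rω sinθ.
|v| = rω|sinθ| = 0.0278·39.62·|sin 133.1°| = 0.80423 m/s = 804.23 mm/s.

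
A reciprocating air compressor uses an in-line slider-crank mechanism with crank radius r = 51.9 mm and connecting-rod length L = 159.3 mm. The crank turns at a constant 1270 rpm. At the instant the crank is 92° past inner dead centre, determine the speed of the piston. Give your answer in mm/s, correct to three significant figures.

ω = 2π·1270/60 = 133 rad/s
For an in-line slider-crank, x = r cosθ + √(L² − r² sin²θ), so v = −rω sinθ·[1 + r cosθ/√(L² − r² sin²θ)].
With r = 0.0519 m, L = 0.1593 m, θ = 92°: √(L² − r² sin²θ) = 0.15062 m.
v = −0.0519·133·0.99939·[1 + 0.0519·-0.03490/0.15062] = -6.8152 m/s.
|v| = 6.8152 m/s = 6815.2 mm/s.

6820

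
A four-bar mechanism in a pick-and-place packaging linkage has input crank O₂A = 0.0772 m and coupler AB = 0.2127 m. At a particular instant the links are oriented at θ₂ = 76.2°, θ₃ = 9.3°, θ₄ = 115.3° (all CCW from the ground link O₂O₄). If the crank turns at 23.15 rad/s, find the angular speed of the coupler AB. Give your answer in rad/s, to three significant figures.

5.51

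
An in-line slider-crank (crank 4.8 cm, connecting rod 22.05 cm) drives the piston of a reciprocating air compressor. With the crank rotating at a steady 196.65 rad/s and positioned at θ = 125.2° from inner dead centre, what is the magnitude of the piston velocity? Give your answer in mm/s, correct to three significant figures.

ω = 196.7 rad/s
For an in-line slider-crank, x = r cosθ + √(L² − r² sin²θ), so v = −rω sinθ·[1 + r cosθ/√(L² − r² sin²θ)].
With r = 0.048 m, L = 0.2205 m, θ = 125.2°: √(L² − r² sin²θ) = 0.21698 m.
v = −0.048·196.7·0.81714·[1 + 0.048·-0.57643/0.21698] = -6.7296 m/s.
|v| = 6.7296 m/s = 6729.6 mm/s.

6730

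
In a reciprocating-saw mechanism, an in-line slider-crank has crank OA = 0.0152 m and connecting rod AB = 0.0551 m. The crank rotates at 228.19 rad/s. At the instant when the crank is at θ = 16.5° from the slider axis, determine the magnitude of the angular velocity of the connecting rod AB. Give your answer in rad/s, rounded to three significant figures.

ω = 228.2 rad/s
The rod makes angle φ with the slider axis where L sinφ = r sinθ; differentiating, L cosφ·φ̇ = r ω cosθ.
L cosφ = √(L² − r² sin²θ) = 0.054931 m.
|ω_rod| = r ω |cosθ| / √(L² − r² sin²θ) = 0.0152·228.2·0.95882/0.054931 = 60.543 rad/s.

60.5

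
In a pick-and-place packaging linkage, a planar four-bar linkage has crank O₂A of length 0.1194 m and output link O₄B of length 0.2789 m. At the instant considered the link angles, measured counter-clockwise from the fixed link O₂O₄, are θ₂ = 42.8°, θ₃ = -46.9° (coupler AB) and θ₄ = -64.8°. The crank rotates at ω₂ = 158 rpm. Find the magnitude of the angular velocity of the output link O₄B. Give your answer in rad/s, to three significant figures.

23.0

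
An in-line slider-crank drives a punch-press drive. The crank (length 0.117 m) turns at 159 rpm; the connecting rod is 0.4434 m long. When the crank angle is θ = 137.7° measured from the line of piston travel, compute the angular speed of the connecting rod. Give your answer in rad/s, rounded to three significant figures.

ω = 16.65 rad/s (converted from 159 rpm).
The rod makes angle φ with the slider axis where L sinφ = r sinθ; differentiating, L cosφ·φ̇ = r ω cosθ.
L cosφ = √(L² − r² sin²θ) = 0.43635 m.
|ω_rod| = r ω |cosθ| / √(L² − r² sin²θ) = 0.117·16.65·0.73963/0.43635 = 3.3021 rad/s.

3.30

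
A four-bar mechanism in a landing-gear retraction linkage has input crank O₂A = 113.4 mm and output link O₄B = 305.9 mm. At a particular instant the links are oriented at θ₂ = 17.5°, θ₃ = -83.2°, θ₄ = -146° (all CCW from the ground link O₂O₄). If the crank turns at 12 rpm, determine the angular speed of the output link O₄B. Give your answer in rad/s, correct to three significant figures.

0.515

ω₂ = 1.257 rad/s (from 12 rpm).
Differentiating the loop-closure r₂e^{iθ₂}+r₃e^{iθ₃}=r₁+r₄e^{iθ₄} gives r₂ω₂e^{iθ₂}+r₃ω₃e^{iθ₃}=r₄ω₄e^{iθ₄}.
Eliminating the other unknown: ω₄ = r₂ω₂ sin(θ₂−θ₃) / [r₄ sin(θ₄−θ₃)].
Numerator sine = +0.98261; denominator sine = -0.88942.
Result = 0.1134·1.257·(+0.98261) / (0.3059·(-0.88942)) = -0.51466 rad/s; magnitude 0.51466 rad/s.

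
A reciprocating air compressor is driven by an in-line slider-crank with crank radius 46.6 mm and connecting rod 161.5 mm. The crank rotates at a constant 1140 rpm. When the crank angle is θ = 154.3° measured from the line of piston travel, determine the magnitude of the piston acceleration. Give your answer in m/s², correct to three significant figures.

475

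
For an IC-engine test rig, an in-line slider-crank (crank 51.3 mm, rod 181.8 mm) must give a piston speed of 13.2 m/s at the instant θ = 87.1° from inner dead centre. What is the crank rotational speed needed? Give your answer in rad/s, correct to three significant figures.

254

For an in-line slider-crank, |v_piston| = rω|sinθ|·[1 + r cosθ/√(L² − r² sin²θ)].
With r = 0.0513 m, L = 0.1818 m, θ = 87.1°: the bracketed kinematic factor |dx/dθ| = 0.051997 m.
ω = v/|dx/dθ| = 13.2/0.051997 = 253.86 rad/s.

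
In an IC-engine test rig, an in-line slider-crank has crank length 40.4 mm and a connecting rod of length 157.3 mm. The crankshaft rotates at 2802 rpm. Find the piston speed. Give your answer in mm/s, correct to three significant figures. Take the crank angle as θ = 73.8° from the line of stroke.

12200

ω = 2π·2802/60 = 293.4 rad/s
For an in-line slider-crank, x = r cosθ + √(L² − r² sin²θ), so v = −rω sinθ·[1 + r cosθ/√(L² − r² sin²θ)].
With r = 0.0404 m, L = 0.1573 m, θ = 73.8°: √(L² − r² sin²θ) = 0.15244 m.
v = −0.0404·293.4·0.96029·[1 + 0.0404·0.27899/0.15244] = -12.225 m/s.
|v| = 12.225 m/s = 12225 mm/s.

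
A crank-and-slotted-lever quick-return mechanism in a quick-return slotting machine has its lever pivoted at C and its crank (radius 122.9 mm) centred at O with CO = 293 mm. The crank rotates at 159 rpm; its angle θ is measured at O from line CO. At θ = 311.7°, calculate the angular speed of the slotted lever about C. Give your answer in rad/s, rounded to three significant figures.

4.37

ω = 16.65 rad/s (from 159 rpm).
Crank pin A relative to C: A = (d + r cosθ, r sinθ); lever angle φ = atan2(r sinθ, d + r cosθ).
Differentiating tanφ: φ̇ = rω(d cosθ + r)/(d² + r² + 2dr cosθ).
d² + r² + 2dr cosθ = |CA|² = 0.148863 m²;  d cosθ + r = +0.31781 m.
|ω_lever| = |0.1229·16.65·+0.31781| / 0.148863 = 4.3688 rad/s.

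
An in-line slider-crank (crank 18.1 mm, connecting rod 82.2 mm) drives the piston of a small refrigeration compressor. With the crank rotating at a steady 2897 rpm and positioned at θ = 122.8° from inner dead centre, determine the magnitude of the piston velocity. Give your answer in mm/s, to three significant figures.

ω = 2π·2897/60 = 303.4 rad/s
For an in-line slider-crank, x = r cosθ + √(L² − r² sin²θ), so v = −rω sinθ·[1 + r cosθ/√(L² − r² sin²θ)].
With r = 0.0181 m, L = 0.0822 m, θ = 122.8°: √(L² − r² sin²θ) = 0.08078 m.
v = −0.0181·303.4·0.84057·[1 + 0.0181·-0.54171/0.08078] = -4.0554 m/s.
|v| = 4.0554 m/s = 4055.4 mm/s.

4060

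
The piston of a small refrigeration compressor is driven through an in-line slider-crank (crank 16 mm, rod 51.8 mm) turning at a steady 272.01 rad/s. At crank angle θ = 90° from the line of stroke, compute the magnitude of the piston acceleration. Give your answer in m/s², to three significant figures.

384

ω = 272 rad/s
x(θ) = r cosθ + √(L² − r² sin²θ); with ω constant, a = ω²·d²x/dθ².
d²x/dθ² = −r cosθ − r²(cos2θ)/√u − r⁴ sin²2θ/(4u^{3/2}),  u = L² − r² sin²θ = 0.00242724 m².
Substituting r = 0.016 m, L = 0.0518 m, θ = 90°: d²x/dθ² = +0.0051962 m.
a = ω²·d²x/dθ² = (272)²·(+0.0051962) = +384.46 m/s²;  |a| = 384.46 m/s².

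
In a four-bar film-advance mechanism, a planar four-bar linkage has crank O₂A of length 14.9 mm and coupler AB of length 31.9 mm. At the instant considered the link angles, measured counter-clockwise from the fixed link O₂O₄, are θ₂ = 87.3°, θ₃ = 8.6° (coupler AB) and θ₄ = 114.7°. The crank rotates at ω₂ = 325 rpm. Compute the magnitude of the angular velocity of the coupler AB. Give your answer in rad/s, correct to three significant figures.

7.61

ω₂ = 34.03 rad/s (from 325 rpm).
Differentiating the loop-closure r₂e^{iθ₂}+r₃e^{iθ₃}=r₁+r₄e^{iθ₄} gives r₂ω₂e^{iθ₂}+r₃ω₃e^{iθ₃}=r₄ω₄e^{iθ₄}.
Eliminating the other unknown: ω₃ = r₂ω₂ sin(θ₄−θ₂) / [r₃ sin(θ₃−θ₄)].
Numerator sine = +0.46020; denominator sine = -0.96078.
Result = 0.0149·34.03·(+0.46020) / (0.0319·(-0.96078)) = -7.6143 rad/s; magnitude 7.6143 rad/s.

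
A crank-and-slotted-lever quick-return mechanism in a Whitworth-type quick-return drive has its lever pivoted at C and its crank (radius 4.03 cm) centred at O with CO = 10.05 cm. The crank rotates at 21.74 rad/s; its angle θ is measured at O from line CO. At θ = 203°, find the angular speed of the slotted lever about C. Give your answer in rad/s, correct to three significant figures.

10.7

ω = 21.74 rad/s
Crank pin A relative to C: A = (d + r cosθ, r sinθ); lever angle φ = atan2(r sinθ, d + r cosθ).
Differentiating tanφ: φ̇ = rω(d cosθ + r)/(d² + r² + 2dr cosθ).
d² + r² + 2dr cosθ = |CA|² = 0.00426797 m²;  d cosθ + r = -0.052211 m.
|ω_lever| = |0.0403·21.74·-0.052211| / 0.00426797 = 10.718 rad/s.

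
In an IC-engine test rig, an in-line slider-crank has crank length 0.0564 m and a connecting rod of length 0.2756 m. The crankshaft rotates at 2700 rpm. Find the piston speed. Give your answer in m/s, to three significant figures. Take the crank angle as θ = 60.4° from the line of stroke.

15.3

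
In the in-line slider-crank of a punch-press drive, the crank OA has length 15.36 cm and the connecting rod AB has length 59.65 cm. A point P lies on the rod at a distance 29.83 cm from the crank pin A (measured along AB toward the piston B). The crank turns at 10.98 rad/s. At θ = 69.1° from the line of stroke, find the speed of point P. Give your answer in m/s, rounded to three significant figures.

1.68

ω = 10.98 rad/s.  Crank-pin speed |V_A| = rω = 1.6865 m/s, perpendicular to OA.
Rod angle: sinφ = −(r/L) sinθ ⇒ φ = -13.920°; ω_rod = −rω cosθ/√(L²−r²sin²θ) = -1.0391 rad/s.
V_P = V_A + ω_rod × AP, with AP = 0.2983 m along the rod.
Components: V_Px = −rω sinθ − a·ω_rod·sinφ = -1.6501 m/s;  V_Py = rω cosθ + a·ω_rod·cosφ = +0.30077 m/s.
|V_P| = √(V_Px² + V_Py²) = 1.6773 m/s.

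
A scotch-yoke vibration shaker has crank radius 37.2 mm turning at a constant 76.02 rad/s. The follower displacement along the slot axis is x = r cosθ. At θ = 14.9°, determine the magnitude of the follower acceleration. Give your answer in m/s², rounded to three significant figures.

208

ω = 76.02 rad/s
x = r cosθ ⇒ ẍ = −rω² cosθ (ω constant).
|a| = rω²|cosθ| = 0.0372·(76.02)²·|cos 14.9°| = 207.75 m/s².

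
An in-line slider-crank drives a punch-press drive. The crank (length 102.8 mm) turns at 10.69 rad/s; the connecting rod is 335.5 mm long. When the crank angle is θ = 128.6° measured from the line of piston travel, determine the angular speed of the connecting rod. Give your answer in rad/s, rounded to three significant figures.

ω = 10.69 rad/s
The rod makes angle φ with the slider axis where L sinφ = r sinθ; differentiating, L cosφ·φ̇ = r ω cosθ.
L cosφ = √(L² − r² sin²θ) = 0.32574 m.
|ω_rod| = r ω |cosθ| / √(L² − r² sin²θ) = 0.1028·10.69·0.62388/0.32574 = 2.1048 rad/s.

2.10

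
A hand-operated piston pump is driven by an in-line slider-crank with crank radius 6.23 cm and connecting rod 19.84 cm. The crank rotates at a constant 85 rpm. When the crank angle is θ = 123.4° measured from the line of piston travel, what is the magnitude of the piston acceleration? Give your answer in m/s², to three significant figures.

3.31

ω = 2π·85/60 = 8.901 rad/s
x(θ) = r cosθ + √(L² − r² sin²θ); with ω constant, a = ω²·d²x/dθ².
d²x/dθ² = −r cosθ − r²(cos2θ)/√u − r⁴ sin²2θ/(4u^{3/2}),  u = L² − r² sin²θ = 0.0366574 m².
Substituting r = 0.0623 m, L = 0.1984 m, θ = 123.4°: d²x/dθ² = +0.041828 m.
a = ω²·d²x/dθ² = (8.901)²·(+0.041828) = +3.314 m/s²;  |a| = 3.314 m/s².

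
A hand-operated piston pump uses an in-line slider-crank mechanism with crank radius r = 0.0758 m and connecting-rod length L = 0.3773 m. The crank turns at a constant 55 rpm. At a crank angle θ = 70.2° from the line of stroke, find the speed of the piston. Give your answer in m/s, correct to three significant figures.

ω = 2π·55/60 = 5.76 rad/s
For an in-line slider-crank, x = r cosθ + √(L² − r² sin²θ), so v = −rω sinθ·[1 + r cosθ/√(L² − r² sin²θ)].
With r = 0.0758 m, L = 0.3773 m, θ = 70.2°: √(L² − r² sin²θ) = 0.3705 m.
v = −0.0758·5.76·0.94088·[1 + 0.0758·0.33874/0.3705] = -0.43923 m/s.
|v| = 0.43923 m/s.

0.439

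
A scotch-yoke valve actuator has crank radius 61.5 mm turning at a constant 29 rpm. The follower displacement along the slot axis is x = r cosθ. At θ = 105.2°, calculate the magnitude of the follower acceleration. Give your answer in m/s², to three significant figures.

ω = 3.037 rad/s (from 29 rpm).
x = r cosθ ⇒ ẍ = −rω² cosθ (ω constant).
|a| = rω²|cosθ| = 0.0615·(3.037)²·|cos 105.2°| = 0.14871 m/s².

0.149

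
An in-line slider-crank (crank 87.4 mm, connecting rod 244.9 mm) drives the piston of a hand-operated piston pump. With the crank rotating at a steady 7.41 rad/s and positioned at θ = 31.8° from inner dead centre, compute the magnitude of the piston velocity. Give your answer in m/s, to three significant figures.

0.447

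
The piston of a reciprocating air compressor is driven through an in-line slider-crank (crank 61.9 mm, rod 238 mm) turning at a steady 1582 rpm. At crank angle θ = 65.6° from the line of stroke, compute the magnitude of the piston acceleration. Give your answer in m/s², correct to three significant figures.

407

ω = 2π·1582/60 = 165.7 rad/s
x(θ) = r cosθ + √(L² − r² sin²θ); with ω constant, a = ω²·d²x/dθ².
d²x/dθ² = −r cosθ − r²(cos2θ)/√u − r⁴ sin²2θ/(4u^{3/2}),  u = L² − r² sin²θ = 0.0534663 m².
Substituting r = 0.0619 m, L = 0.238 m, θ = 65.6°: d²x/dθ² = -0.014824 m.
a = ω²·d²x/dθ² = (165.7)²·(-0.014824) = -406.86 m/s²;  |a| = 406.86 m/s².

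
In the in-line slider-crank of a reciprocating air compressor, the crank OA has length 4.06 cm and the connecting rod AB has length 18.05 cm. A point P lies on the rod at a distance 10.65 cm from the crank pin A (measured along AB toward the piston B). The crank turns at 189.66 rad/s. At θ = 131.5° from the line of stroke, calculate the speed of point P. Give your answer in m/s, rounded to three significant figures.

ω = 189.7 rad/s.  Crank-pin speed |V_A| = rω = 7.7002 m/s, perpendicular to OA.
Rod angle: sinφ = −(r/L) sinθ ⇒ φ = -9.698°; ω_rod = −rω cosθ/√(L²−r²sin²θ) = +28.677 rad/s.
V_P = V_A + ω_rod × AP, with AP = 0.1065 m along the rod.
Components: V_Px = −rω sinθ − a·ω_rod·sinφ = -5.2526 m/s;  V_Py = rω cosθ + a·ω_rod·cosφ = -2.0918 m/s.
|V_P| = √(V_Px² + V_Py²) = 5.6538 m/s.

5.65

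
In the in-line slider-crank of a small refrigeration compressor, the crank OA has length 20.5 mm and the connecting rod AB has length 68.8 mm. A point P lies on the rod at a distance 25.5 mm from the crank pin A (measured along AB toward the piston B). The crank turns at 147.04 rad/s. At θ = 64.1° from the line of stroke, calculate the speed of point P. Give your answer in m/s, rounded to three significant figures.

2.97

ω = 147 rad/s.  Crank-pin speed |V_A| = rω = 3.0143 m/s, perpendicular to OA.
Rod angle: sinφ = −(r/L) sinθ ⇒ φ = -15.547°; ω_rod = −rω cosθ/√(L²−r²sin²θ) = -19.864 rad/s.
V_P = V_A + ω_rod × AP, with AP = 0.0255 m along the rod.
Components: V_Px = −rω sinθ − a·ω_rod·sinφ = -2.8473 m/s;  V_Py = rω cosθ + a·ω_rod·cosφ = +0.82865 m/s.
|V_P| = √(V_Px² + V_Py²) = 2.9655 m/s.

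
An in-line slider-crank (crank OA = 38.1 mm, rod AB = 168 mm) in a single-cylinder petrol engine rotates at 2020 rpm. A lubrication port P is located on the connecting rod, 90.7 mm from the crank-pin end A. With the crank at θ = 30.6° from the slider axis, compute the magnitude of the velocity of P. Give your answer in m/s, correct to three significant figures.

5.55

ω = 211.5 rad/s.  Crank-pin speed |V_A| = rω = 8.0594 m/s, perpendicular to OA.
Rod angle: sinφ = −(r/L) sinθ ⇒ φ = -6.629°; ω_rod = −rω cosθ/√(L²−r²sin²θ) = -41.57 rad/s.
V_P = V_A + ω_rod × AP, with AP = 0.0907 m along the rod.
Components: V_Px = −rω sinθ − a·ω_rod·sinφ = -4.5379 m/s;  V_Py = rω cosθ + a·ω_rod·cosφ = +3.1919 m/s.
|V_P| = √(V_Px² + V_Py²) = 5.548 m/s.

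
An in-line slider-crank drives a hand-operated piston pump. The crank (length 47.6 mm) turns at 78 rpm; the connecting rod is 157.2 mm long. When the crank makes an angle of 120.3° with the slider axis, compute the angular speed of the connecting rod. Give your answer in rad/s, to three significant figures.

ω = 8.168 rad/s (converted from 78 rpm).
The rod makes angle φ with the slider axis where L sinφ = r sinθ; differentiating, L cosφ·φ̇ = r ω cosθ.
L cosφ = √(L² − r² sin²θ) = 0.15173 m.
|ω_rod| = r ω |cosθ| / √(L² − r² sin²θ) = 0.0476·8.168·0.50453/0.15173 = 1.2928 rad/s.

1.29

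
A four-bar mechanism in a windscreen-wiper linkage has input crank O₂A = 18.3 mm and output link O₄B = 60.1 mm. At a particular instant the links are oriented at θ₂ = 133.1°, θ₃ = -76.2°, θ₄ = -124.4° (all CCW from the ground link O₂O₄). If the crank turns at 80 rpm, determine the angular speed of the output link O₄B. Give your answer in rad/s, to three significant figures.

ω₂ = 8.378 rad/s (from 80 rpm).
Differentiating the loop-closure r₂e^{iθ₂}+r₃e^{iθ₃}=r₁+r₄e^{iθ₄} gives r₂ω₂e^{iθ₂}+r₃ω₃e^{iθ₃}=r₄ω₄e^{iθ₄}.
Eliminating the other unknown: ω₄ = r₂ω₂ sin(θ₂−θ₃) / [r₄ sin(θ₄−θ₃)].
Numerator sine = -0.48938; denominator sine = -0.74548.
Result = 0.0183·8.378·(-0.48938) / (0.0601·(-0.74548)) = +1.6746 rad/s; magnitude 1.6746 rad/s.

1.67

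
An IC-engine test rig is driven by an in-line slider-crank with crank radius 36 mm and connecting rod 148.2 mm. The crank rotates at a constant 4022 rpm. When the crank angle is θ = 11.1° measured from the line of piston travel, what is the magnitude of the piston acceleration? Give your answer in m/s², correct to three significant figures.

7710

ω = 2π·4022/60 = 421.2 rad/s
x(θ) = r cosθ + √(L² − r² sin²θ); with ω constant, a = ω²·d²x/dθ².
d²x/dθ² = −r cosθ − r²(cos2θ)/√u − r⁴ sin²2θ/(4u^{3/2}),  u = L² − r² sin²θ = 0.0219152 m².
Substituting r = 0.036 m, L = 0.1482 m, θ = 11.1°: d²x/dθ² = -0.043451 m.
a = ω²·d²x/dθ² = (421.2)²·(-0.043451) = -7707.9 m/s²;  |a| = 7707.9 m/s².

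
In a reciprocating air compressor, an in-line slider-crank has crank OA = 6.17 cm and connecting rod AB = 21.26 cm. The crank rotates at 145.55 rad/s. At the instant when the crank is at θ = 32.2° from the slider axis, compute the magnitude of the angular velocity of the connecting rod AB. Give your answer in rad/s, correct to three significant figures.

36.2

ω = 145.6 rad/s
The rod makes angle φ with the slider axis where L sinφ = r sinθ; differentiating, L cosφ·φ̇ = r ω cosθ.
L cosφ = √(L² − r² sin²θ) = 0.21004 m.
|ω_rod| = r ω |cosθ| / √(L² − r² sin²θ) = 0.0617·145.6·0.84619/0.21004 = 36.179 rad/s.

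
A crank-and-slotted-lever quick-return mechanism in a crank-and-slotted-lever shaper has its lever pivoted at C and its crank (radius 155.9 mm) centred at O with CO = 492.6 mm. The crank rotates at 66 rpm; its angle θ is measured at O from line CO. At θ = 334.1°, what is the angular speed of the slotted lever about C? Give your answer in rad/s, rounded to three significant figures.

ω = 6.912 rad/s (from 66 rpm).
Crank pin A relative to C: A = (d + r cosθ, r sinθ); lever angle φ = atan2(r sinθ, d + r cosθ).
Differentiating tanφ: φ̇ = rω(d cosθ + r)/(d² + r² + 2dr cosθ).
d² + r² + 2dr cosθ = |CA|² = 0.405125 m²;  d cosθ + r = +0.59902 m.
|ω_lever| = |0.1559·6.912·+0.59902| / 0.405125 = 1.5932 rad/s.

1.59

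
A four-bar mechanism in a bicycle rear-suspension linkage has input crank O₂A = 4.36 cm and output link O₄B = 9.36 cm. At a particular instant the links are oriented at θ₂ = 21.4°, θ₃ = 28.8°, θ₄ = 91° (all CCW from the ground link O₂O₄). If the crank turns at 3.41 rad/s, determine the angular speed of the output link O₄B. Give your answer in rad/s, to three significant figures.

0.231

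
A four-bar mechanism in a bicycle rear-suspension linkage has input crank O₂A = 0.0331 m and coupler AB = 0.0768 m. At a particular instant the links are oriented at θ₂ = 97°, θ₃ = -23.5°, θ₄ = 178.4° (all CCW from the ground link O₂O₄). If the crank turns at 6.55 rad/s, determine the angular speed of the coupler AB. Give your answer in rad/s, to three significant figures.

ω₂ = 6.55 rad/s
Differentiating the loop-closure r₂e^{iθ₂}+r₃e^{iθ₃}=r₁+r₄e^{iθ₄} gives r₂ω₂e^{iθ₂}+r₃ω₃e^{iθ₃}=r₄ω₄e^{iθ₄}.
Eliminating the other unknown: ω₃ = r₂ω₂ sin(θ₄−θ₂) / [r₃ sin(θ₃−θ₄)].
Numerator sine = +0.98876; denominator sine = +0.37299.
Result = 0.0331·6.55·(+0.98876) / (0.0768·(+0.37299)) = +7.4835 rad/s; magnitude 7.4835 rad/s.

7.48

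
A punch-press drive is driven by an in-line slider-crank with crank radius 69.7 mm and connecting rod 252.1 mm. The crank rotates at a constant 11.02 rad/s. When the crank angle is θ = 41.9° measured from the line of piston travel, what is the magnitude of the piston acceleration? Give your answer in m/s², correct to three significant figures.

ω = 11.02 rad/s
x(θ) = r cosθ + √(L² − r² sin²θ); with ω constant, a = ω²·d²x/dθ².
d²x/dθ² = −r cosθ − r²(cos2θ)/√u − r⁴ sin²2θ/(4u^{3/2}),  u = L² − r² sin²θ = 0.0613877 m².
Substituting r = 0.0697 m, L = 0.2521 m, θ = 41.9°: d²x/dθ² = -0.05438 m.
a = ω²·d²x/dθ² = (11.02)²·(-0.05438) = -6.6039 m/s²;  |a| = 6.6039 m/s².

6.60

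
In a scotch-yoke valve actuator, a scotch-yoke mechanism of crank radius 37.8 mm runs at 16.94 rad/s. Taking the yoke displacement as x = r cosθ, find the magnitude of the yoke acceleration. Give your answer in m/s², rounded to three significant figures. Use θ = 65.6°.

ω = 16.94 rad/s
x = r cosθ ⇒ ẍ = −rω² cosθ (ω constant).
|a| = rω²|cosθ| = 0.0378·(16.94)²·|cos 65.6°| = 4.481 m/s².

4.48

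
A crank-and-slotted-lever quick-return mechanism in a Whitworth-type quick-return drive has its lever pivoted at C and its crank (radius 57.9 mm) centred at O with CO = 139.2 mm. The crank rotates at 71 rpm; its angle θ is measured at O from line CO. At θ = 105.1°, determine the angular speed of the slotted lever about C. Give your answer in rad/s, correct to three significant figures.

ω = 7.435 rad/s (from 71 rpm).
Crank pin A relative to C: A = (d + r cosθ, r sinθ); lever angle φ = atan2(r sinθ, d + r cosθ).
Differentiating tanφ: φ̇ = rω(d cosθ + r)/(d² + r² + 2dr cosθ).
d² + r² + 2dr cosθ = |CA|² = 0.0185299 m²;  d cosθ + r = +0.021638 m.
|ω_lever| = |0.0579·7.435·+0.021638| / 0.0185299 = 0.5027 rad/s.

0.503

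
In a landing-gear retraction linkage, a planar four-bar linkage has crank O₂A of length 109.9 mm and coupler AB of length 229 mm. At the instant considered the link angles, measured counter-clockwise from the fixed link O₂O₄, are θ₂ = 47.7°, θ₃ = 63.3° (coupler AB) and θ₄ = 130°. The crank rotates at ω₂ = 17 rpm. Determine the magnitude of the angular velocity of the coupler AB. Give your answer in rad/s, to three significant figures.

0.922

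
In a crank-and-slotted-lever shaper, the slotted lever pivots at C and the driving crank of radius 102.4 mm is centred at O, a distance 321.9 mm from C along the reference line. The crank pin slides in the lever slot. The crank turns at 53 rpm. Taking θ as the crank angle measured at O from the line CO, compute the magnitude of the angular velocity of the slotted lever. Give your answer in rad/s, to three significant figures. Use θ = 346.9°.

1.33

ω = 5.55 rad/s (from 53 rpm).
Crank pin A relative to C: A = (d + r cosθ, r sinθ); lever angle φ = atan2(r sinθ, d + r cosθ).
Differentiating tanφ: φ̇ = rω(d cosθ + r)/(d² + r² + 2dr cosθ).
d² + r² + 2dr cosθ = |CA|² = 0.178315 m²;  d cosθ + r = +0.41592 m.
|ω_lever| = |0.1024·5.55·+0.41592| / 0.178315 = 1.3257 rad/s.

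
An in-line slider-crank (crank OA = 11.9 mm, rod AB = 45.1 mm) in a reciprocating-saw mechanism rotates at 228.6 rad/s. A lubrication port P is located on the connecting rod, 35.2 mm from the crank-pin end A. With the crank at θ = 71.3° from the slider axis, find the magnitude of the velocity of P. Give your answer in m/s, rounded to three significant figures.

2.76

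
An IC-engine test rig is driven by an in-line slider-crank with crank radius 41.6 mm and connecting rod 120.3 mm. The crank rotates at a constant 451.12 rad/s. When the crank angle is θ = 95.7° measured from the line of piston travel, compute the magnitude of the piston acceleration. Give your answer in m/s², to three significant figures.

3890

ω = 451.1 rad/s
x(θ) = r cosθ + √(L² − r² sin²θ); with ω constant, a = ω²·d²x/dθ².
d²x/dθ² = −r cosθ − r²(cos2θ)/√u − r⁴ sin²2θ/(4u^{3/2}),  u = L² − r² sin²θ = 0.0127586 m².
Substituting r = 0.0416 m, L = 0.1203 m, θ = 95.7°: d²x/dθ² = +0.01913 m.
a = ω²·d²x/dθ² = (451.1)²·(+0.01913) = +3893.1 m/s²;  |a| = 3893.1 m/s².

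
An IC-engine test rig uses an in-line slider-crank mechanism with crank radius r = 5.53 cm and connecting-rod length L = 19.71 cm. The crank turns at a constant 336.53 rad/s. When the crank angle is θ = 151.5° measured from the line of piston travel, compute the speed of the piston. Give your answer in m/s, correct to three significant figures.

6.67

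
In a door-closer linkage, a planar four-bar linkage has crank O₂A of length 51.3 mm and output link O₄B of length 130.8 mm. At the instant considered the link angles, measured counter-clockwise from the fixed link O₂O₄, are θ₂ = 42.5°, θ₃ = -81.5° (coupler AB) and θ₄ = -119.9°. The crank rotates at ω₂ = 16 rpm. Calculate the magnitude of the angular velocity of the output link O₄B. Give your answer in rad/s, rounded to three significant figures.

ω₂ = 1.676 rad/s (from 16 rpm).
Differentiating the loop-closure r₂e^{iθ₂}+r₃e^{iθ₃}=r₁+r₄e^{iθ₄} gives r₂ω₂e^{iθ₂}+r₃ω₃e^{iθ₃}=r₄ω₄e^{iθ₄}.
Eliminating the other unknown: ω₄ = r₂ω₂ sin(θ₂−θ₃) / [r₄ sin(θ₄−θ₃)].
Numerator sine = +0.82904; denominator sine = -0.62115.
Result = 0.0513·1.676·(+0.82904) / (0.1308·(-0.62115)) = -0.87708 rad/s; magnitude 0.87708 rad/s.

0.877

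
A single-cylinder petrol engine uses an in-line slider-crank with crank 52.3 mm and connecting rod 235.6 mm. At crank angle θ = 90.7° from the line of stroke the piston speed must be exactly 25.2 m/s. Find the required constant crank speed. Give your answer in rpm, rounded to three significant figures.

4610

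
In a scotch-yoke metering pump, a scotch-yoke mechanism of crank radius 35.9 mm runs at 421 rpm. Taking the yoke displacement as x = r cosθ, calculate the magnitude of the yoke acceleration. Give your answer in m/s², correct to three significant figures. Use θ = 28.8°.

ω = 44.09 rad/s (from 421 rpm).
x = r cosθ ⇒ ẍ = −rω² cosθ (ω constant).
|a| = rω²|cosθ| = 0.0359·(44.09)²·|cos 28.8°| = 61.147 m/s².

61.1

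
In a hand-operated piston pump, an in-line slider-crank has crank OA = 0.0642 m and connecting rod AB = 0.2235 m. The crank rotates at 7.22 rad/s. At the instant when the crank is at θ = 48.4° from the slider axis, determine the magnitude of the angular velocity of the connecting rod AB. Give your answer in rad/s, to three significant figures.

1.41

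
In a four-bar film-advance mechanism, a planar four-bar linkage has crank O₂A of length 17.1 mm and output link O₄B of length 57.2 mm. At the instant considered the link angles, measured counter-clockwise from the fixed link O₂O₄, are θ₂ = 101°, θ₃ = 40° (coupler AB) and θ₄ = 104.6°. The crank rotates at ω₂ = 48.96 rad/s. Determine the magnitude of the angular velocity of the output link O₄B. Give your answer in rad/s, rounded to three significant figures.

14.2

ω₂ = 48.96 rad/s
Differentiating the loop-closure r₂e^{iθ₂}+r₃e^{iθ₃}=r₁+r₄e^{iθ₄} gives r₂ω₂e^{iθ₂}+r₃ω₃e^{iθ₃}=r₄ω₄e^{iθ₄}.
Eliminating the other unknown: ω₄ = r₂ω₂ sin(θ₂−θ₃) / [r₄ sin(θ₄−θ₃)].
Numerator sine = +0.87462; denominator sine = +0.90334.
Result = 0.0171·48.96·(+0.87462) / (0.0572·(+0.90334)) = +14.171 rad/s; magnitude 14.171 rad/s.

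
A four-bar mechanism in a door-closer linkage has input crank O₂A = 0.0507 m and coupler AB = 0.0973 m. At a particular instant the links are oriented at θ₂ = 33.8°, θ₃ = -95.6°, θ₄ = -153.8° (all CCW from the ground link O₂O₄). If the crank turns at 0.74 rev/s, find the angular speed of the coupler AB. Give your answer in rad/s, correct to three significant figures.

0.377

ω₂ = 4.65 rad/s (from 0.74 rev/s).
Differentiating the loop-closure r₂e^{iθ₂}+r₃e^{iθ₃}=r₁+r₄e^{iθ₄} gives r₂ω₂e^{iθ₂}+r₃ω₃e^{iθ₃}=r₄ω₄e^{iθ₄}.
Eliminating the other unknown: ω₃ = r₂ω₂ sin(θ₄−θ₂) / [r₃ sin(θ₃−θ₄)].
Numerator sine = +0.13226; denominator sine = +0.84989.
Result = 0.0507·4.65·(+0.13226) / (0.0973·(+0.84989)) = +0.37702 rad/s; magnitude 0.37702 rad/s.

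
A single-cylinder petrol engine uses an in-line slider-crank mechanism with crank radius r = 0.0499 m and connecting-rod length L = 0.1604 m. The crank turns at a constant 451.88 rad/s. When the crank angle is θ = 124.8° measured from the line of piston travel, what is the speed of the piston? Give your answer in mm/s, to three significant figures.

ω = 451.9 rad/s
For an in-line slider-crank, x = r cosθ + √(L² − r² sin²θ), so v = −rω sinθ·[1 + r cosθ/√(L² − r² sin²θ)].
With r = 0.0499 m, L = 0.1604 m, θ = 124.8°: √(L² − r² sin²θ) = 0.15508 m.
v = −0.0499·451.9·0.82115·[1 + 0.0499·-0.57071/0.15508] = -15.116 m/s.
|v| = 15.116 m/s = 15116 mm/s.

15100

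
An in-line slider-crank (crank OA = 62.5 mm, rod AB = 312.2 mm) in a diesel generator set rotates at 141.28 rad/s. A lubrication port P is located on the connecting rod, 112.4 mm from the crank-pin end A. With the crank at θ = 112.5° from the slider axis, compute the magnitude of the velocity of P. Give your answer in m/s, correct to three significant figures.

8.22

ω = 141.3 rad/s.  Crank-pin speed |V_A| = rω = 8.83 m/s, perpendicular to OA.
Rod angle: sinφ = −(r/L) sinθ ⇒ φ = -10.658°; ω_rod = −rω cosθ/√(L²−r²sin²θ) = +11.014 rad/s.
V_P = V_A + ω_rod × AP, with AP = 0.1124 m along the rod.
Components: V_Px = −rω sinθ − a·ω_rod·sinφ = -7.9289 m/s;  V_Py = rω cosθ + a·ω_rod·cosφ = -2.1625 m/s.
|V_P| = √(V_Px² + V_Py²) = 8.2185 m/s.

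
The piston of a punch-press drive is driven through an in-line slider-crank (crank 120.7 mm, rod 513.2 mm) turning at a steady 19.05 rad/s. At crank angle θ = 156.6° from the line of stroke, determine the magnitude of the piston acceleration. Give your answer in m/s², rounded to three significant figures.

33.0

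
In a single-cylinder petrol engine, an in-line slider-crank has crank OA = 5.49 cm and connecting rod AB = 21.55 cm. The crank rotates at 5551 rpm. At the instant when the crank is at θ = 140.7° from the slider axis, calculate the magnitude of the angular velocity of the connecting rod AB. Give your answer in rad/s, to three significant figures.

ω = 581.3 rad/s (converted from 5551 rpm).
The rod makes angle φ with the slider axis where L sinφ = r sinθ; differentiating, L cosφ·φ̇ = r ω cosθ.
L cosφ = √(L² − r² sin²θ) = 0.21268 m.
|ω_rod| = r ω |cosθ| / √(L² − r² sin²θ) = 0.0549·581.3·0.77384/0.21268 = 116.12 rad/s.

116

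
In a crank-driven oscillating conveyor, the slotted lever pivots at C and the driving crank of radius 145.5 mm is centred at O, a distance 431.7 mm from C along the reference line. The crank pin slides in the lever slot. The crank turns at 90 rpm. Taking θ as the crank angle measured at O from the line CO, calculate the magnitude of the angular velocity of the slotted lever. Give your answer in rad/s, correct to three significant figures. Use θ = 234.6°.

ω = 9.425 rad/s (from 90 rpm).
Crank pin A relative to C: A = (d + r cosθ, r sinθ); lever angle φ = atan2(r sinθ, d + r cosθ).
Differentiating tanφ: φ̇ = rω(d cosθ + r)/(d² + r² + 2dr cosθ).
d² + r² + 2dr cosθ = |CA|² = 0.134763 m²;  d cosθ + r = -0.10458 m.
|ω_lever| = |0.1455·9.425·-0.10458| / 0.134763 = 1.0641 rad/s.

1.06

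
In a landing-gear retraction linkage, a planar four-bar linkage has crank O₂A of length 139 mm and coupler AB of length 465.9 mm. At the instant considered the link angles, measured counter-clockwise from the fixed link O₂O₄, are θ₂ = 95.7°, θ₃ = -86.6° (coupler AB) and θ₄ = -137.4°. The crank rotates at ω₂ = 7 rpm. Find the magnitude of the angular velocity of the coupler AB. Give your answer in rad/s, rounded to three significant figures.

ω₂ = 0.733 rad/s (from 7 rpm).
Differentiating the loop-closure r₂e^{iθ₂}+r₃e^{iθ₃}=r₁+r₄e^{iθ₄} gives r₂ω₂e^{iθ₂}+r₃ω₃e^{iθ₃}=r₄ω₄e^{iθ₄}.
Eliminating the other unknown: ω₃ = r₂ω₂ sin(θ₄−θ₂) / [r₃ sin(θ₃−θ₄)].
Numerator sine = +0.79968; denominator sine = +0.77494.
Result = 0.139·0.733·(+0.79968) / (0.4659·(+0.77494)) = +0.22568 rad/s; magnitude 0.22568 rad/s.

0.226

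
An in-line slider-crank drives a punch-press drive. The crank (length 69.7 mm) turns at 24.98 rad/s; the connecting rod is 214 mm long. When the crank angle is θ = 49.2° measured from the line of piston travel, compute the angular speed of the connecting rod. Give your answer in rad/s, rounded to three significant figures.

ω = 24.98 rad/s
The rod makes angle φ with the slider axis where L sinφ = r sinθ; differentiating, L cosφ·φ̇ = r ω cosθ.
L cosφ = √(L² − r² sin²θ) = 0.20739 m.
|ω_rod| = r ω |cosθ| / √(L² − r² sin²θ) = 0.0697·24.98·0.65342/0.20739 = 5.4856 rad/s.

5.49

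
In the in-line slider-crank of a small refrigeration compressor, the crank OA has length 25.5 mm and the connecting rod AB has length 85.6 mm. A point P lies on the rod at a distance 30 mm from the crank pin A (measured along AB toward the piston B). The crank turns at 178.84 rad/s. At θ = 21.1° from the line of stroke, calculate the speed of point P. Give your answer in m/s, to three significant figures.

3.30

ω = 178.8 rad/s.  Crank-pin speed |V_A| = rω = 4.5604 m/s, perpendicular to OA.
Rod angle: sinφ = −(r/L) sinθ ⇒ φ = -6.156°; ω_rod = −rω cosθ/√(L²−r²sin²θ) = -49.992 rad/s.
V_P = V_A + ω_rod × AP, with AP = 0.03 m along the rod.
Components: V_Px = −rω sinθ − a·ω_rod·sinφ = -1.8026 m/s;  V_Py = rω cosθ + a·ω_rod·cosφ = +2.7635 m/s.
|V_P| = √(V_Px² + V_Py²) = 3.2995 m/s.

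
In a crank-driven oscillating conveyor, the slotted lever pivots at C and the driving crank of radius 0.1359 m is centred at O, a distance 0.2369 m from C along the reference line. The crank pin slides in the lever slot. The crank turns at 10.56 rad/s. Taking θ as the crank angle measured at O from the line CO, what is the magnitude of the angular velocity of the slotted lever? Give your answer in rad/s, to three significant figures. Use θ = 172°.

13.1

ω = 10.56 rad/s
Crank pin A relative to C: A = (d + r cosθ, r sinθ); lever angle φ = atan2(r sinθ, d + r cosθ).
Differentiating tanφ: φ̇ = rω(d cosθ + r)/(d² + r² + 2dr cosθ).
d² + r² + 2dr cosθ = |CA|² = 0.0108276 m²;  d cosθ + r = -0.098695 m.
|ω_lever| = |0.1359·10.56·-0.098695| / 0.0108276 = 13.081 rad/s.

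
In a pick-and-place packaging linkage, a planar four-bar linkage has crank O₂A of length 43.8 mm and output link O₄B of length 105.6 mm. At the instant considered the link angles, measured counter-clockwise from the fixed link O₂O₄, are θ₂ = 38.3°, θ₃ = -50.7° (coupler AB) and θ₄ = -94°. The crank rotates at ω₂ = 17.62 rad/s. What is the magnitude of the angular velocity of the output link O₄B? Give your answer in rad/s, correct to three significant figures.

ω₂ = 17.62 rad/s
Differentiating the loop-closure r₂e^{iθ₂}+r₃e^{iθ₃}=r₁+r₄e^{iθ₄} gives r₂ω₂e^{iθ₂}+r₃ω₃e^{iθ₃}=r₄ω₄e^{iθ₄}.
Eliminating the other unknown: ω₄ = r₂ω₂ sin(θ₂−θ₃) / [r₄ sin(θ₄−θ₃)].
Numerator sine = +0.99985; denominator sine = -0.68582.
Result = 0.0438·17.62·(+0.99985) / (0.1056·(-0.68582)) = -10.655 rad/s; magnitude 10.655 rad/s.

10.7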